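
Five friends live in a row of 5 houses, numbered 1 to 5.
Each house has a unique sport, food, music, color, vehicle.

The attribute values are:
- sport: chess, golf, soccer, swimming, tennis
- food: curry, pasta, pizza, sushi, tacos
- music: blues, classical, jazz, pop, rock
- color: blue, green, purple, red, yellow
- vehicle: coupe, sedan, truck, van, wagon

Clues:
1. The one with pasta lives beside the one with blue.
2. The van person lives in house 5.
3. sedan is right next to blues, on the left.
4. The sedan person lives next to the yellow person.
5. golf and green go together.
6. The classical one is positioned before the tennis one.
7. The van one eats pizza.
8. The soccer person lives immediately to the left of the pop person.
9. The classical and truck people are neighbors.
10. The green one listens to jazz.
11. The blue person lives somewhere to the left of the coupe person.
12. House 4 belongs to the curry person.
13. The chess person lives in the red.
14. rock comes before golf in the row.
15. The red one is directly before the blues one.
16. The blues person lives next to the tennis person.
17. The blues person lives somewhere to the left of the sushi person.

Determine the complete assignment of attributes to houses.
Solution:

House | Sport | Food | Music | Color | Vehicle
----------------------------------------------
  1   | chess | tacos | classical | red | sedan
  2   | soccer | pasta | blues | yellow | truck
  3   | tennis | sushi | pop | blue | wagon
  4   | swimming | curry | rock | purple | coupe
  5   | golf | pizza | jazz | green | van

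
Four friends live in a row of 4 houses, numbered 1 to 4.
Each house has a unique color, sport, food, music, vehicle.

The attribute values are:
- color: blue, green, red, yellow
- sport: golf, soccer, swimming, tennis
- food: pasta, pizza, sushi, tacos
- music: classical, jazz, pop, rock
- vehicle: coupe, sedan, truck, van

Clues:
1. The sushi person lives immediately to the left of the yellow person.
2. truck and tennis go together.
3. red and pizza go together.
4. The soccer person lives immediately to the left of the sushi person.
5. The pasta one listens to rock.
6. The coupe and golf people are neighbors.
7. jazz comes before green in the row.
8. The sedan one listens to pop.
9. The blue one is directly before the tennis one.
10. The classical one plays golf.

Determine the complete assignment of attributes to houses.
Solution:

House | Color | Sport | Food | Music | Vehicle
----------------------------------------------
  1   | red | soccer | pizza | jazz | coupe
  2   | blue | golf | sushi | classical | van
  3   | yellow | tennis | pasta | rock | truck
  4   | green | swimming | tacos | pop | sedan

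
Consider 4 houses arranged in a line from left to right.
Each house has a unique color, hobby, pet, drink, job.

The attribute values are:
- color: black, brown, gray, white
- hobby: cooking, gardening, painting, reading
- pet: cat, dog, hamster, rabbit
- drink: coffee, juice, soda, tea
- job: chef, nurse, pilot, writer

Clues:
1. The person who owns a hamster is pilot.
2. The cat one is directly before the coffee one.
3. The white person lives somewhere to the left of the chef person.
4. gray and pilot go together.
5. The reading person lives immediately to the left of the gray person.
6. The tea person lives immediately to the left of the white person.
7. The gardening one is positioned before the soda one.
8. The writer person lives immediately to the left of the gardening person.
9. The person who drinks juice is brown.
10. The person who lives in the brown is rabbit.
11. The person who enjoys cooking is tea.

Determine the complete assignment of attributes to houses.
Solution:

House | Color | Hobby | Pet | Drink | Job
-----------------------------------------
  1   | black | cooking | cat | tea | writer
  2   | white | gardening | dog | coffee | nurse
  3   | brown | reading | rabbit | juice | chef
  4   | gray | painting | hamster | soda | pilot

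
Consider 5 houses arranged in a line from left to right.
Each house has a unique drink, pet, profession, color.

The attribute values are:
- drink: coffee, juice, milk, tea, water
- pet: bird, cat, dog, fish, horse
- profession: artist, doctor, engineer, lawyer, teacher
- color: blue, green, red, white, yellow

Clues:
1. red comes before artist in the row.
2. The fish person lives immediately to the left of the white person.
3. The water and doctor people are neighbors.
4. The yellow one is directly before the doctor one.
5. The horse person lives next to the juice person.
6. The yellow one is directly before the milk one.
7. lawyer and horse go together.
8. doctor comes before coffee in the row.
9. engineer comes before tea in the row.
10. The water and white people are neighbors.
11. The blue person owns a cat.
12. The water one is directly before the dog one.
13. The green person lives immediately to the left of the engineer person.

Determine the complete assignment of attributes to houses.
Solution:

House | Drink | Pet | Profession | Color
----------------------------------------
  1   | water | fish | teacher | yellow
  2   | milk | dog | doctor | white
  3   | coffee | horse | lawyer | green
  4   | juice | bird | engineer | red
  5   | tea | cat | artist | blue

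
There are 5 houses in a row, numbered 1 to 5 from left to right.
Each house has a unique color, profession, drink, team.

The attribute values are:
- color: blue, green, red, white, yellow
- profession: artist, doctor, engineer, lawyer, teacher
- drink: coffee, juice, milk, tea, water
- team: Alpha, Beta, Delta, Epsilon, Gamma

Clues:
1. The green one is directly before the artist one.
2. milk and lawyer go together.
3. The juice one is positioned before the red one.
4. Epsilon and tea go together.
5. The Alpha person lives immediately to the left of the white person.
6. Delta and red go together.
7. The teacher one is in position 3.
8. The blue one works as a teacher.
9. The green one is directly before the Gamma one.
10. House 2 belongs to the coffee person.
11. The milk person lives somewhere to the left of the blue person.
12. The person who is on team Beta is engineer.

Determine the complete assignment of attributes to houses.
Solution:

House | Color | Profession | Drink | Team
-----------------------------------------
  1   | green | lawyer | milk | Alpha
  2   | white | artist | coffee | Gamma
  3   | blue | teacher | tea | Epsilon
  4   | yellow | engineer | juice | Beta
  5   | red | doctor | water | Delta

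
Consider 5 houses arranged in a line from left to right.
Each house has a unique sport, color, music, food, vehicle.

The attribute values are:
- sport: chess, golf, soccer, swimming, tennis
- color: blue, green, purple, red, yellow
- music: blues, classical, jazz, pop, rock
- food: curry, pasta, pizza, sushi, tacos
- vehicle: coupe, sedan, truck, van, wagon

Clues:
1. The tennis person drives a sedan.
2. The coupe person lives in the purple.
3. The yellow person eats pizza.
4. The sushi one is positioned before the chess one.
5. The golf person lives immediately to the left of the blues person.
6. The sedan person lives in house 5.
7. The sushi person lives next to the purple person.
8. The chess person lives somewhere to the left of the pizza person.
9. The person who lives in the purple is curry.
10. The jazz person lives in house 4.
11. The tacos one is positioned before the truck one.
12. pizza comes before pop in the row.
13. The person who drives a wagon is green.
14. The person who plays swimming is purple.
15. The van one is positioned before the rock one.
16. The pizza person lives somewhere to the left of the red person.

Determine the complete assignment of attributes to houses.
Solution:

House | Sport | Color | Music | Food | Vehicle
----------------------------------------------
  1   | golf | blue | classical | sushi | van
  2   | swimming | purple | blues | curry | coupe
  3   | chess | green | rock | tacos | wagon
  4   | soccer | yellow | jazz | pizza | truck
  5   | tennis | red | pop | pasta | sedan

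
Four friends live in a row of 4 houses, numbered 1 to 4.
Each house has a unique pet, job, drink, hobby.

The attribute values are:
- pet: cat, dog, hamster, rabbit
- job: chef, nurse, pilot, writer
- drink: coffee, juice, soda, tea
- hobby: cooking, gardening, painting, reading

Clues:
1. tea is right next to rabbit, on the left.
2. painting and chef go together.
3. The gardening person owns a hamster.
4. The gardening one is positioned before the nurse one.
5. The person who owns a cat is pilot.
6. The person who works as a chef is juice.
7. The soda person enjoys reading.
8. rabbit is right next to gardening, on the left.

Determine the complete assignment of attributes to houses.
Solution:

House | Pet | Job | Drink | Hobby
---------------------------------
  1   | cat | pilot | tea | cooking
  2   | rabbit | chef | juice | painting
  3   | hamster | writer | coffee | gardening
  4   | dog | nurse | soda | reading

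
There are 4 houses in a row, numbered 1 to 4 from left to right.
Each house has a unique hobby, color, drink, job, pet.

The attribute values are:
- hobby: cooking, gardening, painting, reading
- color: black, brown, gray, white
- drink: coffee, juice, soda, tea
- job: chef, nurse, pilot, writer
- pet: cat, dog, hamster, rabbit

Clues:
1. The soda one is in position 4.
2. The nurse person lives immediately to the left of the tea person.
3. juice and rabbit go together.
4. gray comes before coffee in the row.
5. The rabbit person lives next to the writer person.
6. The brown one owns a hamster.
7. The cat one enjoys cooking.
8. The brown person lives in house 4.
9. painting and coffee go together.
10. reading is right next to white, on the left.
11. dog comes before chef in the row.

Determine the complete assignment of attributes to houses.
Solution:

House | Hobby | Color | Drink | Job | Pet
-----------------------------------------
  1   | reading | gray | juice | nurse | rabbit
  2   | cooking | white | tea | writer | cat
  3   | painting | black | coffee | pilot | dog
  4   | gardening | brown | soda | chef | hamster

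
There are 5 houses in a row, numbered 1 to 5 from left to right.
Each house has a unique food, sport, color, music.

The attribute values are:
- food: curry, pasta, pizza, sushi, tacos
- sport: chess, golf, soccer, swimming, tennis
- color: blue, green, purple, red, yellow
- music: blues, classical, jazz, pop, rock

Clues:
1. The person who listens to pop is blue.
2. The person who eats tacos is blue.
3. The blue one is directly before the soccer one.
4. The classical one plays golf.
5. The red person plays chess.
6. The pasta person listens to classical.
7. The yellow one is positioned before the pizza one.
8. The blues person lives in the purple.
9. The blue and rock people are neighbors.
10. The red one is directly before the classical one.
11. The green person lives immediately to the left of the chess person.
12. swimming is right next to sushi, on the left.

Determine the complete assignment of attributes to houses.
Solution:

House | Food | Sport | Color | Music
------------------------------------
  1   | tacos | swimming | blue | pop
  2   | sushi | soccer | green | rock
  3   | curry | chess | red | jazz
  4   | pasta | golf | yellow | classical
  5   | pizza | tennis | purple | blues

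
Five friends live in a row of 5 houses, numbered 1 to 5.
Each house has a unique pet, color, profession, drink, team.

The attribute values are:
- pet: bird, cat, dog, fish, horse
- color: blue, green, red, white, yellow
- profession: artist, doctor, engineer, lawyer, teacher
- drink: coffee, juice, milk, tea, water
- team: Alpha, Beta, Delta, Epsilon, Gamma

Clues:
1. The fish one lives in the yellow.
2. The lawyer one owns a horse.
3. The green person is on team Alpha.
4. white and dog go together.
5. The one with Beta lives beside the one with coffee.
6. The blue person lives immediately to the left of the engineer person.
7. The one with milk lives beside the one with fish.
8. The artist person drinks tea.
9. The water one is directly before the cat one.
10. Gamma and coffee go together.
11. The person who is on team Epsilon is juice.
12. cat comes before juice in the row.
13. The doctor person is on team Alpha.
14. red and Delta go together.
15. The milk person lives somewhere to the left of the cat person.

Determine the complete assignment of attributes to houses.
Solution:

House | Pet | Color | Profession | Drink | Team
-----------------------------------------------
  1   | horse | blue | lawyer | milk | Beta
  2   | fish | yellow | engineer | coffee | Gamma
  3   | bird | green | doctor | water | Alpha
  4   | cat | red | artist | tea | Delta
  5   | dog | white | teacher | juice | Epsilon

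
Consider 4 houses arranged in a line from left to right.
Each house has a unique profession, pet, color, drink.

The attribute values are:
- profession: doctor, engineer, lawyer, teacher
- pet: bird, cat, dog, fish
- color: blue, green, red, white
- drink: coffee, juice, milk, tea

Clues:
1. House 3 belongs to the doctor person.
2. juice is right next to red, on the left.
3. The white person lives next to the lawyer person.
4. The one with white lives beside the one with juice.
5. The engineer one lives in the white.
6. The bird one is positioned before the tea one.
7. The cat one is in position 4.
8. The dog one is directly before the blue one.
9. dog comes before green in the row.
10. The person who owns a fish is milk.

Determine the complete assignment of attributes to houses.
Solution:

House | Profession | Pet | Color | Drink
----------------------------------------
  1   | engineer | dog | white | coffee
  2   | lawyer | bird | blue | juice
  3   | doctor | fish | red | milk
  4   | teacher | cat | green | tea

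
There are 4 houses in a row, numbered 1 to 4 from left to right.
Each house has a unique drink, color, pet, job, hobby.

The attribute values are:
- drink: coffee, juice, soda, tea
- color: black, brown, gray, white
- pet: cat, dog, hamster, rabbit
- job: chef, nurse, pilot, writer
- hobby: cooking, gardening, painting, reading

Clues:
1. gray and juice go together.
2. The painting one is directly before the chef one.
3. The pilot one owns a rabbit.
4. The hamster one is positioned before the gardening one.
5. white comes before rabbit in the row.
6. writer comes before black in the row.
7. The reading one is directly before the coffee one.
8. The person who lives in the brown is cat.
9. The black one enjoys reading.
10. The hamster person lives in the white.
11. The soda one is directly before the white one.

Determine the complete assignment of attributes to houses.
Solution:

House | Drink | Color | Pet | Job | Hobby
-----------------------------------------
  1   | tea | brown | cat | writer | painting
  2   | soda | black | dog | chef | reading
  3   | coffee | white | hamster | nurse | cooking
  4   | juice | gray | rabbit | pilot | gardening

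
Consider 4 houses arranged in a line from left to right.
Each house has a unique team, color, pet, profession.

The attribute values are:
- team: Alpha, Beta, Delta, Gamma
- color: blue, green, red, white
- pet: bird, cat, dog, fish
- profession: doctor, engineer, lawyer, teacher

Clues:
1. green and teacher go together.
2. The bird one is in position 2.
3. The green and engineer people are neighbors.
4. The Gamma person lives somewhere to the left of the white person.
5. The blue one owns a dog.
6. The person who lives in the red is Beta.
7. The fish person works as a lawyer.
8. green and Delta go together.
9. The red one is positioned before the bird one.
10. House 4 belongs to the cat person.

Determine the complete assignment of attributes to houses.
Solution:

House | Team | Color | Pet | Profession
---------------------------------------
  1   | Beta | red | fish | lawyer
  2   | Delta | green | bird | teacher
  3   | Gamma | blue | dog | engineer
  4   | Alpha | white | cat | doctor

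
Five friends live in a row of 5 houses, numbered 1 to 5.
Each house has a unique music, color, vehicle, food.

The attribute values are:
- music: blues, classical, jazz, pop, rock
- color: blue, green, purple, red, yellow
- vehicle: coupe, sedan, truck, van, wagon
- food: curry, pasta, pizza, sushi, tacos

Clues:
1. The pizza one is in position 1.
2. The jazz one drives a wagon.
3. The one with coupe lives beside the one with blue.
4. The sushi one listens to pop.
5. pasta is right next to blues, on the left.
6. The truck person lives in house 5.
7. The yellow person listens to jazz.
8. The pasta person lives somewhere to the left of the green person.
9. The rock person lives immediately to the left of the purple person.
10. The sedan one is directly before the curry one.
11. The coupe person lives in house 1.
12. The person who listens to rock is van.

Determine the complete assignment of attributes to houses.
Solution:

House | Music | Color | Vehicle | Food
--------------------------------------
  1   | classical | red | coupe | pizza
  2   | rock | blue | van | pasta
  3   | blues | purple | sedan | tacos
  4   | jazz | yellow | wagon | curry
  5   | pop | green | truck | sushi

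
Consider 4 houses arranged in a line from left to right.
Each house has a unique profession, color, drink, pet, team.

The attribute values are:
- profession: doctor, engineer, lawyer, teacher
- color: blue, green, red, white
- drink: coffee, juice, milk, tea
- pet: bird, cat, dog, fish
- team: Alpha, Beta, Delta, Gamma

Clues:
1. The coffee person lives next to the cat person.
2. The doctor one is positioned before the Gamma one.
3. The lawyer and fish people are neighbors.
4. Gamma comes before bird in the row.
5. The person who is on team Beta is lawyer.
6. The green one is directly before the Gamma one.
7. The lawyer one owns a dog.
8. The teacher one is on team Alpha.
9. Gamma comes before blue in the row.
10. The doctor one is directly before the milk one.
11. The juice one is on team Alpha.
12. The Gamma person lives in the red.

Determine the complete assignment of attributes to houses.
Solution:

House | Profession | Color | Drink | Pet | Team
-----------------------------------------------
  1   | lawyer | white | tea | dog | Beta
  2   | doctor | green | coffee | fish | Delta
  3   | engineer | red | milk | cat | Gamma
  4   | teacher | blue | juice | bird | Alpha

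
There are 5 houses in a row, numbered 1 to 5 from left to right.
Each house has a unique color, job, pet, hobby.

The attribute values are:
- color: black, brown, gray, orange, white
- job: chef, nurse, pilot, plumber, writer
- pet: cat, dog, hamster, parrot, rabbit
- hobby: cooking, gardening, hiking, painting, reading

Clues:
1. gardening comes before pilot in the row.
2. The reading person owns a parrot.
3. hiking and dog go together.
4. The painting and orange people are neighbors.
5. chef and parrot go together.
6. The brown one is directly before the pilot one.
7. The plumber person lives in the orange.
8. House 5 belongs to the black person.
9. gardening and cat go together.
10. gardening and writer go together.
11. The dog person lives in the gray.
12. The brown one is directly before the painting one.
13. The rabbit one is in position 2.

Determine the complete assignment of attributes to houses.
Solution:

House | Color | Job | Pet | Hobby
---------------------------------
  1   | brown | writer | cat | gardening
  2   | white | pilot | rabbit | painting
  3   | orange | plumber | hamster | cooking
  4   | gray | nurse | dog | hiking
  5   | black | chef | parrot | reading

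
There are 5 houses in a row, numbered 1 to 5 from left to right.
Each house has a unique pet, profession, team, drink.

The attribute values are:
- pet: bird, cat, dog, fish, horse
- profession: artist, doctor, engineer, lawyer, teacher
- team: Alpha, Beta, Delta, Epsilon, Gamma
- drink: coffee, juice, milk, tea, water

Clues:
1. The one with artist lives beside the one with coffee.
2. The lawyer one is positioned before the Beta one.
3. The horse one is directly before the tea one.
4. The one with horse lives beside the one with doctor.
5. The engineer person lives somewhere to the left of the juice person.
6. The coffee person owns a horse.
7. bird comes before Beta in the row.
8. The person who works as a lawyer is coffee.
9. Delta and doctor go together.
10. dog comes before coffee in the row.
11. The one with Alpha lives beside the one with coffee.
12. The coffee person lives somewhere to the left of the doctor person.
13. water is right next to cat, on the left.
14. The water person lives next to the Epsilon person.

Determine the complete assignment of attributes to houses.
Solution:

House | Pet | Profession | Team | Drink
---------------------------------------
  1   | dog | artist | Alpha | milk
  2   | horse | lawyer | Gamma | coffee
  3   | bird | doctor | Delta | tea
  4   | fish | engineer | Beta | water
  5   | cat | teacher | Epsilon | juice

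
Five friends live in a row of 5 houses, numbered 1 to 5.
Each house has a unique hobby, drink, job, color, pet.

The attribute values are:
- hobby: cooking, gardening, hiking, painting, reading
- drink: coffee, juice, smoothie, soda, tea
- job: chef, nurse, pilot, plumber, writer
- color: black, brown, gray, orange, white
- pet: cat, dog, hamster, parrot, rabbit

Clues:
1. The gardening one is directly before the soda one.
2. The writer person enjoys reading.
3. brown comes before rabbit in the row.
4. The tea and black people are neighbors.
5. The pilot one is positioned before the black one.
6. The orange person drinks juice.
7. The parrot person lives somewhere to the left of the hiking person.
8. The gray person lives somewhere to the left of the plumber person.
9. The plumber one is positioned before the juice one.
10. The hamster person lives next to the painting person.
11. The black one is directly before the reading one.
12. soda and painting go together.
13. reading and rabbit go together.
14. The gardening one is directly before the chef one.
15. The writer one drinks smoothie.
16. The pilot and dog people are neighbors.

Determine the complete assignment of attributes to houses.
Solution:

House | Hobby | Drink | Job | Color | Pet
-----------------------------------------
  1   | gardening | tea | pilot | brown | hamster
  2   | painting | soda | chef | black | dog
  3   | reading | smoothie | writer | gray | rabbit
  4   | cooking | coffee | plumber | white | parrot
  5   | hiking | juice | nurse | orange | cat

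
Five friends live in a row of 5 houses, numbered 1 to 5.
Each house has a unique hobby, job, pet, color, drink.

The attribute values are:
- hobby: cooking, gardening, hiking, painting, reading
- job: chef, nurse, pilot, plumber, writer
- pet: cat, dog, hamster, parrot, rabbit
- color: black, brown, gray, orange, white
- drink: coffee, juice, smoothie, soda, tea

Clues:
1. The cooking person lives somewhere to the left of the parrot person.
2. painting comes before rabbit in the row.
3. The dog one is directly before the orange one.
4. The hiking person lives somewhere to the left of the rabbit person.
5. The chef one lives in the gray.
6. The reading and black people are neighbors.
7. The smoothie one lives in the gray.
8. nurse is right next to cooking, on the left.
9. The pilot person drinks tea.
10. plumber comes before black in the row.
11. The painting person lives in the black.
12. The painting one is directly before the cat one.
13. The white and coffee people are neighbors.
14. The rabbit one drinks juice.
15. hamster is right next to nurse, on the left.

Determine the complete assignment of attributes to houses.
Solution:

House | Hobby | Job | Pet | Color | Drink
-----------------------------------------
  1   | reading | plumber | hamster | white | soda
  2   | painting | nurse | dog | black | coffee
  3   | cooking | pilot | cat | orange | tea
  4   | hiking | chef | parrot | gray | smoothie
  5   | gardening | writer | rabbit | brown | juice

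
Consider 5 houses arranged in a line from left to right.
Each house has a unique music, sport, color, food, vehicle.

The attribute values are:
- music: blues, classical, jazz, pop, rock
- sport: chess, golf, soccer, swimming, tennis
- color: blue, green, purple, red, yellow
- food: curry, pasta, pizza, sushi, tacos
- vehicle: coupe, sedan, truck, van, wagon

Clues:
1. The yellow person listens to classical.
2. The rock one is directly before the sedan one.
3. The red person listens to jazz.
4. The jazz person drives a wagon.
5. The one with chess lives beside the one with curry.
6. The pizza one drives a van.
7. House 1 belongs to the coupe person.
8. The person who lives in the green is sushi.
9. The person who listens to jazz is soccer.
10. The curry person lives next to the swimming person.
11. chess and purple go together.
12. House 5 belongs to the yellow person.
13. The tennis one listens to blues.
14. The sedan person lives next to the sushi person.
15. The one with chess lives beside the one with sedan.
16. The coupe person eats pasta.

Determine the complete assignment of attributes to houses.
Solution:

House | Music | Sport | Color | Food | Vehicle
----------------------------------------------
  1   | rock | chess | purple | pasta | coupe
  2   | blues | tennis | blue | curry | sedan
  3   | pop | swimming | green | sushi | truck
  4   | jazz | soccer | red | tacos | wagon
  5   | classical | golf | yellow | pizza | van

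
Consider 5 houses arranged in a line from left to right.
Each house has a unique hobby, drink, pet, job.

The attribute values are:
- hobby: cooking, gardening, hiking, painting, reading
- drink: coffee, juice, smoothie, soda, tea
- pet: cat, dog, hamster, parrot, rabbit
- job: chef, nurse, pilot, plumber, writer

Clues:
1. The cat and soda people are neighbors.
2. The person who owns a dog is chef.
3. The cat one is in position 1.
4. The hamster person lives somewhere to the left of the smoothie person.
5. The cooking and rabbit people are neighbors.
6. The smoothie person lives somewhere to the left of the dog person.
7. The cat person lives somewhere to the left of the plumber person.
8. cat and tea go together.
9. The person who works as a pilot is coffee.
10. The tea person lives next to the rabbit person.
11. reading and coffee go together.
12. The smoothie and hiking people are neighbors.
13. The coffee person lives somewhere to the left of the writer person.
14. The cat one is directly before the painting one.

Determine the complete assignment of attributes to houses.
Solution:

House | Hobby | Drink | Pet | Job
---------------------------------
  1   | cooking | tea | cat | nurse
  2   | painting | soda | rabbit | plumber
  3   | reading | coffee | hamster | pilot
  4   | gardening | smoothie | parrot | writer
  5   | hiking | juice | dog | chef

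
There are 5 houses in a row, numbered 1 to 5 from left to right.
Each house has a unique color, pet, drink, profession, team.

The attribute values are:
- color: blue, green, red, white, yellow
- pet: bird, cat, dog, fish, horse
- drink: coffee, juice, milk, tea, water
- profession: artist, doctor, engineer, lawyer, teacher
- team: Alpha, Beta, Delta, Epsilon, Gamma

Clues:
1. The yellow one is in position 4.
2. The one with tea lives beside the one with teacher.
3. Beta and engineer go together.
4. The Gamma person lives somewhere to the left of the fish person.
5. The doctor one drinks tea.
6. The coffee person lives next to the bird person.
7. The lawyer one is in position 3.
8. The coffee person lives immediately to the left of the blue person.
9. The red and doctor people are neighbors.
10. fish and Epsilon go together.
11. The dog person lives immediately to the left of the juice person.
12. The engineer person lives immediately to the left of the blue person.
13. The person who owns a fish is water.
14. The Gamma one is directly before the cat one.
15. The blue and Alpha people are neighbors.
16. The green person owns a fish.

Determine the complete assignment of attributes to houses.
Solution:

House | Color | Pet | Drink | Profession | Team
-----------------------------------------------
  1   | white | dog | coffee | engineer | Beta
  2   | blue | bird | juice | artist | Gamma
  3   | red | cat | milk | lawyer | Alpha
  4   | yellow | horse | tea | doctor | Delta
  5   | green | fish | water | teacher | Epsilon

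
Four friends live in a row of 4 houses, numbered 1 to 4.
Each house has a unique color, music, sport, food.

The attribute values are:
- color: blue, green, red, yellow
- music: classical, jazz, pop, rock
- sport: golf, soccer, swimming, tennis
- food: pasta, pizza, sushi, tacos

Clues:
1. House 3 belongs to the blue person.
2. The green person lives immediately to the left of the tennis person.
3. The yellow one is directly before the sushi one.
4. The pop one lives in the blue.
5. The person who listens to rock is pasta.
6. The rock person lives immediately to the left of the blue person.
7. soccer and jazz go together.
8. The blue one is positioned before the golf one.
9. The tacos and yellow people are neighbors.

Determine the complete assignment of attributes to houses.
Solution:

House | Color | Music | Sport | Food
------------------------------------
  1   | green | jazz | soccer | tacos
  2   | yellow | rock | tennis | pasta
  3   | blue | pop | swimming | sushi
  4   | red | classical | golf | pizza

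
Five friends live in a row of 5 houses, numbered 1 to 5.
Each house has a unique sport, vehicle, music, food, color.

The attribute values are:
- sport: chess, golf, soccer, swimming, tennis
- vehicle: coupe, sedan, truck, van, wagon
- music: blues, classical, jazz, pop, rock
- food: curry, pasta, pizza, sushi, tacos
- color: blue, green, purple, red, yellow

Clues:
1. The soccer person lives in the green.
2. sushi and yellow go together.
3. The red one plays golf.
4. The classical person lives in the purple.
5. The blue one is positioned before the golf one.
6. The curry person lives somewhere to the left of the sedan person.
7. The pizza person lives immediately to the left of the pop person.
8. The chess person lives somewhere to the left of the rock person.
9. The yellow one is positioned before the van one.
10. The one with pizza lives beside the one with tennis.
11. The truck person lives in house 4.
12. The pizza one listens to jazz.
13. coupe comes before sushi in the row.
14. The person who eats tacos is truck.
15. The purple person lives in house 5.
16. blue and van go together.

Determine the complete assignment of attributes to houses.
Solution:

House | Sport | Vehicle | Music | Food | Color
----------------------------------------------
  1   | soccer | coupe | jazz | pizza | green
  2   | tennis | wagon | pop | sushi | yellow
  3   | chess | van | blues | curry | blue
  4   | golf | truck | rock | tacos | red
  5   | swimming | sedan | classical | pasta | purple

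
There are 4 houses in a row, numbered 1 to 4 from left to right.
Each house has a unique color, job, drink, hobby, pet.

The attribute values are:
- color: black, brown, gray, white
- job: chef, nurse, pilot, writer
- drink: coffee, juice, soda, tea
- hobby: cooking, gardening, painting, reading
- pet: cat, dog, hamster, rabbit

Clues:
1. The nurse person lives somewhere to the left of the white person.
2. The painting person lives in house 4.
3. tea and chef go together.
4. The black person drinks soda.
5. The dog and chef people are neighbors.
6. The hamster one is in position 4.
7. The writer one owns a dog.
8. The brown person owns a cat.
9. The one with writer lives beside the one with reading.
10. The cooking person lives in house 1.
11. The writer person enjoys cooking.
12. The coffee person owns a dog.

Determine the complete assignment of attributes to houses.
Solution:

House | Color | Job | Drink | Hobby | Pet
-----------------------------------------
  1   | gray | writer | coffee | cooking | dog
  2   | brown | chef | tea | reading | cat
  3   | black | nurse | soda | gardening | rabbit
  4   | white | pilot | juice | painting | hamster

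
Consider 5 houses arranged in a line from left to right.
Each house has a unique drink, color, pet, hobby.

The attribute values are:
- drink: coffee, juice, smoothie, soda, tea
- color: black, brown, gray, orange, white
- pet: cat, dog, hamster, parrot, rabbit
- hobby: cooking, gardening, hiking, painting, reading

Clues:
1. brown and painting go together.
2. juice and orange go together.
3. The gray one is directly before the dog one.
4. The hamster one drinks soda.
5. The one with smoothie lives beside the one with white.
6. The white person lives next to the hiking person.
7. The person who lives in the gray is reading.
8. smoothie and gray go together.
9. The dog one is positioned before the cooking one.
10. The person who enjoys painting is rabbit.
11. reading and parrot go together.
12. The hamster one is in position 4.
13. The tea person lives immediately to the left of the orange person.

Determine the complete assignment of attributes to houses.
Solution:

House | Drink | Color | Pet | Hobby
-----------------------------------
  1   | smoothie | gray | parrot | reading
  2   | tea | white | dog | gardening
  3   | juice | orange | cat | hiking
  4   | soda | black | hamster | cooking
  5   | coffee | brown | rabbit | painting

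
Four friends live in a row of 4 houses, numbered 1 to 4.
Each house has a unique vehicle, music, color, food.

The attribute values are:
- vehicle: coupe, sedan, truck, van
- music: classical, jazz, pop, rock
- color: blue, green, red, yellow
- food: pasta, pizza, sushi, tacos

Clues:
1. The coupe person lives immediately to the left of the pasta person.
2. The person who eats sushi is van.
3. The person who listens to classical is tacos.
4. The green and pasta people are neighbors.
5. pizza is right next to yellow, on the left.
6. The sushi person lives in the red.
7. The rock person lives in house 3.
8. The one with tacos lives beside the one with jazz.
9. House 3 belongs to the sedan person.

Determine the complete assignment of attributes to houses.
Solution:

House | Vehicle | Music | Color | Food
--------------------------------------
  1   | truck | classical | blue | tacos
  2   | coupe | jazz | green | pizza
  3   | sedan | rock | yellow | pasta
  4   | van | pop | red | sushi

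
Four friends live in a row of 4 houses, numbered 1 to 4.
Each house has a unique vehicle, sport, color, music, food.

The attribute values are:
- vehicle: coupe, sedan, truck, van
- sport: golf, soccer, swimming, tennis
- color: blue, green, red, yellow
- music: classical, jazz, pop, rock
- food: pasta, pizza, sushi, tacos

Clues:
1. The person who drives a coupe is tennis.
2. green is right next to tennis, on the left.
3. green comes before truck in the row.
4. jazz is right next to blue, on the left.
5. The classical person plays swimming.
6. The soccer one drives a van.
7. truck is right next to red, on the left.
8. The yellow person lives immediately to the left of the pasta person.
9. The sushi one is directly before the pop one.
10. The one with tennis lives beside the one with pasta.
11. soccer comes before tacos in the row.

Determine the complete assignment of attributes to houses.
Solution:

House | Vehicle | Sport | Color | Music | Food
----------------------------------------------
  1   | van | soccer | green | rock | pizza
  2   | coupe | tennis | yellow | jazz | sushi
  3   | truck | golf | blue | pop | pasta
  4   | sedan | swimming | red | classical | tacos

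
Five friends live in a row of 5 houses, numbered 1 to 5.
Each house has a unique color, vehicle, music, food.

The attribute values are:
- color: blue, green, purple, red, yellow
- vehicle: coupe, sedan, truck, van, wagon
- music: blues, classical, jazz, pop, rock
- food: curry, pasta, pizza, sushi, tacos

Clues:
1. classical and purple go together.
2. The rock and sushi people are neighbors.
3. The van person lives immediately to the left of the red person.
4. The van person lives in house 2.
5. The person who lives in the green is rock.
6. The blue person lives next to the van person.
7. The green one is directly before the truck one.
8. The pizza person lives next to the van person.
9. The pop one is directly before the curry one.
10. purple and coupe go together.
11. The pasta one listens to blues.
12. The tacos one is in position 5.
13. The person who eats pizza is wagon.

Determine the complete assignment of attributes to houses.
Solution:

House | Color | Vehicle | Music | Food
--------------------------------------
  1   | blue | wagon | pop | pizza
  2   | green | van | rock | curry
  3   | red | truck | jazz | sushi
  4   | yellow | sedan | blues | pasta
  5   | purple | coupe | classical | tacos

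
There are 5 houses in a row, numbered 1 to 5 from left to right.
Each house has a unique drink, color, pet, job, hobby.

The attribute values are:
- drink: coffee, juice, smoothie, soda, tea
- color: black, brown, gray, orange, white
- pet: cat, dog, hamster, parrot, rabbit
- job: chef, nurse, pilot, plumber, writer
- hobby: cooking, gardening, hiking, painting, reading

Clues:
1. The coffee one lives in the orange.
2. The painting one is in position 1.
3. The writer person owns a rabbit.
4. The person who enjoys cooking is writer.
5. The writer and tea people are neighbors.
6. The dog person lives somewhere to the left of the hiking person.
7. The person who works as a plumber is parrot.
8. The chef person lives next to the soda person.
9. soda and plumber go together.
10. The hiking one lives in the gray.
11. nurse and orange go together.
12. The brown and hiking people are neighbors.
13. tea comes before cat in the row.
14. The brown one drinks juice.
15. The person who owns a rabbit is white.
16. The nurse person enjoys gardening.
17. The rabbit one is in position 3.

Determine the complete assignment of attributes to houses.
Solution:

House | Drink | Color | Pet | Job | Hobby
-----------------------------------------
  1   | juice | brown | dog | chef | painting
  2   | soda | gray | parrot | plumber | hiking
  3   | smoothie | white | rabbit | writer | cooking
  4   | tea | black | hamster | pilot | reading
  5   | coffee | orange | cat | nurse | gardening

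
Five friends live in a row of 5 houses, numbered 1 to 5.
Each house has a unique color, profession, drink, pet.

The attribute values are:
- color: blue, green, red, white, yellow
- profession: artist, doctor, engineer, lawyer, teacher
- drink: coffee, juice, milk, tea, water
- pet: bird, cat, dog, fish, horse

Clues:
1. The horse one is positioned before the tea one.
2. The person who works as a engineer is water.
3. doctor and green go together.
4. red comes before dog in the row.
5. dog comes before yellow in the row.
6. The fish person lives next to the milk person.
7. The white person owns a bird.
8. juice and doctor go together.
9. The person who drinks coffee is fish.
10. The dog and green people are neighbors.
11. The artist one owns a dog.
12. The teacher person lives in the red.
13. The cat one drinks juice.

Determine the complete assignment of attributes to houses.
Solution:

House | Color | Profession | Drink | Pet
----------------------------------------
  1   | red | teacher | coffee | fish
  2   | blue | artist | milk | dog
  3   | green | doctor | juice | cat
  4   | yellow | engineer | water | horse
  5   | white | lawyer | tea | bird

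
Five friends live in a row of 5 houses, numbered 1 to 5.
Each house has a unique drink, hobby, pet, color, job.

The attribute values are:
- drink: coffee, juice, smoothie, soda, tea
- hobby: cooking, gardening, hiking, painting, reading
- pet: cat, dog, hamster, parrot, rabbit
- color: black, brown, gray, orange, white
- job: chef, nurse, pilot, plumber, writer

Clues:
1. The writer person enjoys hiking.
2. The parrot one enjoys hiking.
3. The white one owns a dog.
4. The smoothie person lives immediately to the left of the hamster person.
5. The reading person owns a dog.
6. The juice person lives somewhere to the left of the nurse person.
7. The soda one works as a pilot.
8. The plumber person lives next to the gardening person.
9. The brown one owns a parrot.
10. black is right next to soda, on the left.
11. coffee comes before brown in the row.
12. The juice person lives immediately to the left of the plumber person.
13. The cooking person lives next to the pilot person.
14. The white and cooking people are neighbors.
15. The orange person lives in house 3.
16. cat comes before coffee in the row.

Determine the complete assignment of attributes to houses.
Solution:

House | Drink | Hobby | Pet | Color | Job
-----------------------------------------
  1   | juice | reading | dog | white | chef
  2   | smoothie | cooking | cat | black | plumber
  3   | soda | gardening | hamster | orange | pilot
  4   | coffee | painting | rabbit | gray | nurse
  5   | tea | hiking | parrot | brown | writer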